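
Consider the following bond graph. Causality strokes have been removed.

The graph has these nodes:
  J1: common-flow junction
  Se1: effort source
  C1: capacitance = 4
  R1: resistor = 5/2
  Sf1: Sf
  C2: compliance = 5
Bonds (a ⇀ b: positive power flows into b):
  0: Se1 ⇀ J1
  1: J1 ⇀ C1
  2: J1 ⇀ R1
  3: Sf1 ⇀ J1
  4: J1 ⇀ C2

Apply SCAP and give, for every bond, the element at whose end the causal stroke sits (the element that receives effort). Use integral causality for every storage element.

#0 |J1  (Se1: effort source, stroke at far end)
#3 |Sf1  (source Sf1 imposes f)
#1 |J1  (J1 flow already set via bond 3)
#2 |J1  (J1: bond 3 brought flow, rest push out)
#4 |J1  (common-f at J1 fixed by 3)

β0 |J1
β1 |J1
β2 |J1
β3 |Sf1
β4 |J1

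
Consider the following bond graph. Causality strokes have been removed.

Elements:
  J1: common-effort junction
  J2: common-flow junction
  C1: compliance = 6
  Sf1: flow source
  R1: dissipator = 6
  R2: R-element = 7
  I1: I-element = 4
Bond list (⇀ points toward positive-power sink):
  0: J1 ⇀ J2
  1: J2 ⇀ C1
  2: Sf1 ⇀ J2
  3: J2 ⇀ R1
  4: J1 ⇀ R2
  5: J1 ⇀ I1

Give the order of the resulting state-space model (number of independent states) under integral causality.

2  (C1, I1 all integral)

b2 →Sf1  (source Sf1 imposes f)
b0 →J2  (1-jn J2 has f-setter on 2)
b1 →J2  (J2: bond 2 brought flow, rest push out)
b3 →J2  (J2 flow already set via bond 2)
b5 →I1  (prefer integral on I1)
b4 →J1  (J1 needs exactly one e-in)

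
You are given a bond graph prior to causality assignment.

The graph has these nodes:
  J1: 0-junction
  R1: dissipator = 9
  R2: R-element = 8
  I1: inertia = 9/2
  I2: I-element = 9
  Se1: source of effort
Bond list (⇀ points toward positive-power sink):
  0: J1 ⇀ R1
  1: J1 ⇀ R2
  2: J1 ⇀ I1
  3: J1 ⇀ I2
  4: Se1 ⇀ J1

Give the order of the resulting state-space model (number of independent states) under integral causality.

2  (I1, I2 all integral)

β4 stroke→J1  (Se1 fixes effort; stroke away)
β0 stroke→R1  (J1: bond 4 brought effort, rest push out)
β1 stroke→R2  (0-jn J1 has e-setter on 4)
β2 stroke→I1  (common-e at J1 fixed by 4)
β3 stroke→I2  (J1: bond 4 brought effort, rest push out)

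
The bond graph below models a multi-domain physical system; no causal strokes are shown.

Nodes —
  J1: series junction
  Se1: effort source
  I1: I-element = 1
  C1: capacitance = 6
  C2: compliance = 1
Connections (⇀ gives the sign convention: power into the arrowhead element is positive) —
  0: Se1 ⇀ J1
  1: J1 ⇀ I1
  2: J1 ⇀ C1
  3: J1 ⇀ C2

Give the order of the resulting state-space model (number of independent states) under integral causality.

β0 |J1  (source Se1 imposes e)
β1 |I1  (I1 integral (f out))
β2 |J1  (1-jn J1 has f-setter on 1)
β3 |J1  (J1: bond 1 brought flow, rest push out)

3  (C1, C2, I1 all integral)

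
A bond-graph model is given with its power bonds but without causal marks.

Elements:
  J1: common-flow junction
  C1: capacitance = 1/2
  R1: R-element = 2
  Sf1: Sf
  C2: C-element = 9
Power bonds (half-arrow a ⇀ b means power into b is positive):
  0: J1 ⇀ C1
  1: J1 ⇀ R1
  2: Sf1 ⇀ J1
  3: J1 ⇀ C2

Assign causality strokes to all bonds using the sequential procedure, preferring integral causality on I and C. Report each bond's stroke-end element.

#2 stroke→Sf1  (source Sf1 imposes f)
#0 stroke→J1  (common-f at J1 fixed by 2)
#1 stroke→J1  (J1 flow already set via bond 2)
#3 stroke→J1  (J1 flow already set via bond 2)

β0 stroke at J1
β1 stroke at J1
β2 stroke at Sf1
β3 stroke at J1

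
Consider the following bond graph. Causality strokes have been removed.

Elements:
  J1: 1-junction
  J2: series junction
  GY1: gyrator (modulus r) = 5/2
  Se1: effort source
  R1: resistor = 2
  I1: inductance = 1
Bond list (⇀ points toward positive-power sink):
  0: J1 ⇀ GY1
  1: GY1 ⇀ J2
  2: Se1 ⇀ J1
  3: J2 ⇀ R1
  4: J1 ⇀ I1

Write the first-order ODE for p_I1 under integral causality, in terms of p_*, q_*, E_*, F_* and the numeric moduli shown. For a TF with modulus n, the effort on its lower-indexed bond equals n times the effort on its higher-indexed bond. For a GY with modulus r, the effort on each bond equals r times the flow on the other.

dp_I1/dt = E_Se1 - 25*p_I1/8

bond 2 stroke at J1  (Se1: effort source, stroke at far end)
bond 4 stroke at I1  (I1: I, integral causality)
bond 0 stroke at J1  (common-f at J1 fixed by 4)
bond 1 stroke at J2  (GY GY1: same side as bond 0)
bond 3 stroke at R1  (only one flow-in slot at J2)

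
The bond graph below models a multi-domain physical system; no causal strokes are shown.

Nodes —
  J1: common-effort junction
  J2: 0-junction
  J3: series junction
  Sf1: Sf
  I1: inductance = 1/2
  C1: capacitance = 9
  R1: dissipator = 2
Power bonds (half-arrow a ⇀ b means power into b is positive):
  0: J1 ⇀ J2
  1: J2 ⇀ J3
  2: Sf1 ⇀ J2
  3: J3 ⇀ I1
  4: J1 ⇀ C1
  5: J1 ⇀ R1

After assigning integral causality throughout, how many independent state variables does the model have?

2  (C1, I1 all integral)

bond 2 stroke→Sf1  (Sf1: flow source, stroke at near end)
bond 3 stroke→I1  (prefer integral on I1)
bond 1 stroke→J3  (J3 flow already set via bond 3)
bond 0 stroke→J2  (J2 needs exactly one e-in)
bond 4 stroke→J1  (C1 integral (e out))
bond 5 stroke→R1  (J1 effort already set via bond 4)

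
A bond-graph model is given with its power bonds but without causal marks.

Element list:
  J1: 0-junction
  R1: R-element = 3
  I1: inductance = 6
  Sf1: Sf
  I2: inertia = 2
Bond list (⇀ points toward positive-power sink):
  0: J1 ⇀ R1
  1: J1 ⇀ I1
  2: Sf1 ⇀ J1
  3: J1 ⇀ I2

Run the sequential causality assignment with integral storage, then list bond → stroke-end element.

β0 |J1
β1 |I1
β2 |Sf1
β3 |I2

β2 |Sf1  (Sf1 (Sf) sets flow on bond)
β1 |I1  (I1: I, integral causality)
β3 |I2  (I2: I, integral causality)
β0 |J1  (only one effort-in slot at J1)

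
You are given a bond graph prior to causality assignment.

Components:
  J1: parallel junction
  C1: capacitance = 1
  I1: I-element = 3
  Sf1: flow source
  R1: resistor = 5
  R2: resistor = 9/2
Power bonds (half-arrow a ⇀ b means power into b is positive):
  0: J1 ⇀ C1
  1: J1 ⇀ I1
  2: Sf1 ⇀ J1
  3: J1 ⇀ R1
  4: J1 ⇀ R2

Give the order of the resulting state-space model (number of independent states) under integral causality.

bond 2 stroke at Sf1  (Sf1 (Sf) sets flow on bond)
bond 0 stroke at J1  (C1 integral (e out))
bond 1 stroke at I1  (J1: bond 0 brought effort, rest push out)
bond 3 stroke at R1  (J1 effort already set via bond 0)
bond 4 stroke at R2  (J1: bond 0 brought effort, rest push out)

2  (C1, I1 all integral)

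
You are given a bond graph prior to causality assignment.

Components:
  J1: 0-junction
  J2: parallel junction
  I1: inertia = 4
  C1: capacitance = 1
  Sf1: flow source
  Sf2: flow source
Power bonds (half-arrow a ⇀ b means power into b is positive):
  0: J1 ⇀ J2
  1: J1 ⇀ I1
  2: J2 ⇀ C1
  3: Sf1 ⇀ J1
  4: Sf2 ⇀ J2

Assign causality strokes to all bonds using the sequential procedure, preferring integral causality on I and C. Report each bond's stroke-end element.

#3 →Sf1  (source Sf1 imposes f)
#4 →Sf2  (Sf2 (Sf) sets flow on bond)
#1 →I1  (prefer integral on I1)
#0 →J1  (J1: last free bond brings effort in)
#2 →J2  (only one effort-in slot at J2)

b0 stroke at J1
b1 stroke at I1
b2 stroke at J2
b3 stroke at Sf1
b4 stroke at Sf2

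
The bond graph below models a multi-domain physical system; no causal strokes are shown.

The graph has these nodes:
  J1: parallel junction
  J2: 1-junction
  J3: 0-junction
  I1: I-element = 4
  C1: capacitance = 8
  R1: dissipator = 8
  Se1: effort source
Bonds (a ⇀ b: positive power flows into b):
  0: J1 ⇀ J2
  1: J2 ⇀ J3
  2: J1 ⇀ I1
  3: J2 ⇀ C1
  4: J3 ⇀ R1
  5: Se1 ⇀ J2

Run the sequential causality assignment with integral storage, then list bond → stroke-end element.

#5 →J2  (Se1 (Se) sets effort on bond)
#2 →I1  (I1 integral (f out))
#0 →J1  (J1 needs exactly one e-in)
#1 →J2  (common-f at J2 fixed by 0)
#3 →J2  (1-jn J2 has f-setter on 0)
#4 →J3  (J3: last free bond brings effort in)

bond 0 |J1
bond 1 |J2
bond 2 |I1
bond 3 |J2
bond 4 |J3
bond 5 |J2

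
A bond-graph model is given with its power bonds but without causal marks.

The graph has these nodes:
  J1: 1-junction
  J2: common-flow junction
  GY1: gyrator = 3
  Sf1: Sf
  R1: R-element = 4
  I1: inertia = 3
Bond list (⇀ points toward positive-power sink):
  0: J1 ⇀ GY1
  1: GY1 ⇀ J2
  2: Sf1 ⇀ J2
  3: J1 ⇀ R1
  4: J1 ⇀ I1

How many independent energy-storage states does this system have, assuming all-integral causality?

bond 2 →Sf1  (Sf1 (Sf) sets flow on bond)
bond 1 →J2  (J2: bond 2 brought flow, rest push out)
bond 0 →J1  (GY1 both-in/both-out from 1)
bond 4 →I1  (prefer integral on I1)
bond 3 →J1  (1-jn J1 has f-setter on 4)

1  (I1 all integral)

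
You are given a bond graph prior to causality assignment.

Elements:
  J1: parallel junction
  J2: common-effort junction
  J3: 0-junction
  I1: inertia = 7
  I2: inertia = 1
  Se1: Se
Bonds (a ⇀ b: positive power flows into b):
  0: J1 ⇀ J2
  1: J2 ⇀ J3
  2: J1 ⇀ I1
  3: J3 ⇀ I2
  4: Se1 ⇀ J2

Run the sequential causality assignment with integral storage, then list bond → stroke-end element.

β4 |J2  (Se1: effort source, stroke at far end)
β0 |J1  (0-jn J2 has e-setter on 4)
β1 |J3  (0-jn J2 has e-setter on 4)
β3 |I2  (0-jn J3 has e-setter on 1)
β2 |I1  (common-e at J1 fixed by 0)

β0 stroke→J1
β1 stroke→J3
β2 stroke→I1
β3 stroke→I2
β4 stroke→J2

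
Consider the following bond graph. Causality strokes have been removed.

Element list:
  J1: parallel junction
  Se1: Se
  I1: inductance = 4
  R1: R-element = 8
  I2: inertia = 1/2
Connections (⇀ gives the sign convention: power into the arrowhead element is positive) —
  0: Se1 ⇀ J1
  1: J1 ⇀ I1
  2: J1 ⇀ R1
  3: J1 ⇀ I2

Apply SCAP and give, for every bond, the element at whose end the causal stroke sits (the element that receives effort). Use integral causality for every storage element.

#0 stroke at J1
#1 stroke at I1
#2 stroke at R1
#3 stroke at I2

#0 stroke at J1  (Se1 fixes effort; stroke away)
#1 stroke at I1  (common-e at J1 fixed by 0)
#2 stroke at R1  (common-e at J1 fixed by 0)
#3 stroke at I2  (J1: bond 0 brought effort, rest push out)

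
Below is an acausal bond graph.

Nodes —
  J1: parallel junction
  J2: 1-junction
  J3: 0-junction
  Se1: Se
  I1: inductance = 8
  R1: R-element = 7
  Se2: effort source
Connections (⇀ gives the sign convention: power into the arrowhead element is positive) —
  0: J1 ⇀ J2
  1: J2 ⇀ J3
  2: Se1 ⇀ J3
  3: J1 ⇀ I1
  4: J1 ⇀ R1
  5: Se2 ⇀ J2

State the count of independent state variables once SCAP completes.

1  (I1 all integral)

β2 |J3  (source Se1 imposes e)
β5 |J2  (Se2 (Se) sets effort on bond)
β1 |J2  (J3: bond 2 brought effort, rest push out)
β0 |J1  (only one flow-in slot at J2)
β3 |I1  (J1: bond 0 brought effort, rest push out)
β4 |R1  (0-jn J1 has e-setter on 0)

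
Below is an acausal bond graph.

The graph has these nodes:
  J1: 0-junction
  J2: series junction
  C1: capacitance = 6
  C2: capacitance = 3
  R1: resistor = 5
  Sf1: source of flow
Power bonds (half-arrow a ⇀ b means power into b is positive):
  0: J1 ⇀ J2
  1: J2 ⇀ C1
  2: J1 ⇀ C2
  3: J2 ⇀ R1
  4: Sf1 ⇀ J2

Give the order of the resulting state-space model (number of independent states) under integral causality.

β4 |Sf1  (Sf1 (Sf) sets flow on bond)
β0 |J2  (J2: bond 4 brought flow, rest push out)
β1 |J2  (J2 flow already set via bond 4)
β3 |J2  (J2 flow already set via bond 4)
β2 |J1  (J1 needs exactly one e-in)

2  (C1, C2 all integral)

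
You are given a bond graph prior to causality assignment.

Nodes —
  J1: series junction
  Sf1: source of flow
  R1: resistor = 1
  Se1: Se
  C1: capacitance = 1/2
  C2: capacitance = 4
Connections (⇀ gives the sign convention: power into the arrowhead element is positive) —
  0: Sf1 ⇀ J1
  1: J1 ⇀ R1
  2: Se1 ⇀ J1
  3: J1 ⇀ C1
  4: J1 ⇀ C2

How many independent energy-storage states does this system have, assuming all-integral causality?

β0 stroke→Sf1  (Sf1: flow source, stroke at near end)
β2 stroke→J1  (Se1 fixes effort; stroke away)
β1 stroke→J1  (J1 flow already set via bond 0)
β3 stroke→J1  (J1 flow already set via bond 0)
β4 stroke→J1  (common-f at J1 fixed by 0)

2  (C1, C2 all integral)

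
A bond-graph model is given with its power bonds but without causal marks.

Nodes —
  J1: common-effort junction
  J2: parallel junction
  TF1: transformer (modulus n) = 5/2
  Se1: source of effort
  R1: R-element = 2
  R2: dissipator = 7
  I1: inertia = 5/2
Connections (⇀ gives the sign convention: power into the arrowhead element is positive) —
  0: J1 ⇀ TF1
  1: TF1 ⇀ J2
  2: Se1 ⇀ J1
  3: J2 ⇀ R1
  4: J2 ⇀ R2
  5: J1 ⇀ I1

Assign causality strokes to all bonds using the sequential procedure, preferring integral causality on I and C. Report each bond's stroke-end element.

bond 2 stroke at J1  (source Se1 imposes e)
bond 0 stroke at TF1  (0-jn J1 has e-setter on 2)
bond 5 stroke at I1  (J1 effort already set via bond 2)
bond 1 stroke at J2  (through TF1, causality passes straight; one stroke at TF1)
bond 3 stroke at R1  (J2 effort already set via bond 1)
bond 4 stroke at R2  (common-e at J2 fixed by 1)

#0 stroke→TF1
#1 stroke→J2
#2 stroke→J1
#3 stroke→R1
#4 stroke→R2
#5 stroke→I1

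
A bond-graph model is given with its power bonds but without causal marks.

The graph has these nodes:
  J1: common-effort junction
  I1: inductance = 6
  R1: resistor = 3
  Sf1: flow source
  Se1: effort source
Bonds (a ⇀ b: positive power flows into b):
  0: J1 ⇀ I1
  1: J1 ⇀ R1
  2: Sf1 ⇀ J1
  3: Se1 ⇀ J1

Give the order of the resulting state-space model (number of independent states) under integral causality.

β2 →Sf1  (source Sf1 imposes f)
β3 →J1  (source Se1 imposes e)
β0 →I1  (common-e at J1 fixed by 3)
β1 →R1  (J1: bond 3 brought effort, rest push out)

1  (I1 all integral)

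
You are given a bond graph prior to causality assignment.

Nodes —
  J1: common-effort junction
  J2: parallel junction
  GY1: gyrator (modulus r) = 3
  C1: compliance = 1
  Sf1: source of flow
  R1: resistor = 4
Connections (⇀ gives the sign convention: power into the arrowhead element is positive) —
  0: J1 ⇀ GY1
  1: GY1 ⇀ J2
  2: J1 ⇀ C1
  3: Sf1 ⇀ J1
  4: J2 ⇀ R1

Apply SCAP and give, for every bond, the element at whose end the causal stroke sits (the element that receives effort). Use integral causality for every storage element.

#3 stroke at Sf1  (source Sf1 imposes f)
#2 stroke at J1  (C1 outputs effort q/C1)
#0 stroke at GY1  (J1 effort already set via bond 2)
#1 stroke at GY1  (GY GY1: same side as bond 0)
#4 stroke at J2  (J2 needs exactly one e-in)

bond 0 stroke→GY1
bond 1 stroke→GY1
bond 2 stroke→J1
bond 3 stroke→Sf1
bond 4 stroke→J2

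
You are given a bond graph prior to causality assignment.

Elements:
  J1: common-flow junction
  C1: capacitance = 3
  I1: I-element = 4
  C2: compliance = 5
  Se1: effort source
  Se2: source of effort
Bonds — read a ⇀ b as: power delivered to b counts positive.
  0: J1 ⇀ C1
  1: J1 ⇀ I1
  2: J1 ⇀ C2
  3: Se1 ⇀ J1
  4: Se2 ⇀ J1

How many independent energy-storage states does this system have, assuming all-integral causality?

3  (C1, C2, I1 all integral)

#3 stroke at J1  (source Se1 imposes e)
#4 stroke at J1  (source Se2 imposes e)
#0 stroke at J1  (prefer integral on C1)
#1 stroke at I1  (I1 integral (f out))
#2 stroke at J1  (common-f at J1 fixed by 1)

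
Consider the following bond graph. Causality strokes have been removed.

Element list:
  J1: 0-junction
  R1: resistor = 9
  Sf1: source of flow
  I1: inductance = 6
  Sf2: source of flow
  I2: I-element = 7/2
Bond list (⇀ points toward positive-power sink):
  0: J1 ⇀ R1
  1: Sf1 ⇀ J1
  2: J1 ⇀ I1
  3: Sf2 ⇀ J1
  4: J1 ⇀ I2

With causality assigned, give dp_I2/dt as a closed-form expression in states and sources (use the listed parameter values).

#1 |Sf1  (source Sf1 imposes f)
#3 |Sf2  (Sf2 fixes flow; stroke at Sf2)
#2 |I1  (I1 integral (f out))
#4 |I2  (I2 integral (f out))
#0 |J1  (J1 needs exactly one e-in)

dp_I2/dt = 9*F_Sf1 + 9*F_Sf2 - 3*p_I1/2 - 18*p_I2/7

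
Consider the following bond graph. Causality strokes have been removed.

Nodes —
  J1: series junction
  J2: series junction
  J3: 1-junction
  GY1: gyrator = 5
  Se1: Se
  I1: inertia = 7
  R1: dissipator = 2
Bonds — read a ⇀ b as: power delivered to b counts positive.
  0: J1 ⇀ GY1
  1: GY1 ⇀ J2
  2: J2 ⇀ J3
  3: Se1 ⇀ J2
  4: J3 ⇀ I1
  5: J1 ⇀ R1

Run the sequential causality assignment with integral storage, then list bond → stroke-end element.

β0 stroke→J1
β1 stroke→J2
β2 stroke→J3
β3 stroke→J2
β4 stroke→I1
β5 stroke→R1

bond 3 stroke→J2  (Se1 (Se) sets effort on bond)
bond 4 stroke→I1  (I1: I, integral causality)
bond 2 stroke→J3  (J3: bond 4 brought flow, rest push out)
bond 1 stroke→J2  (1-jn J2 has f-setter on 2)
bond 0 stroke→J1  (GY GY1: same side as bond 1)
bond 5 stroke→R1  (closing 1-jn rule on J1)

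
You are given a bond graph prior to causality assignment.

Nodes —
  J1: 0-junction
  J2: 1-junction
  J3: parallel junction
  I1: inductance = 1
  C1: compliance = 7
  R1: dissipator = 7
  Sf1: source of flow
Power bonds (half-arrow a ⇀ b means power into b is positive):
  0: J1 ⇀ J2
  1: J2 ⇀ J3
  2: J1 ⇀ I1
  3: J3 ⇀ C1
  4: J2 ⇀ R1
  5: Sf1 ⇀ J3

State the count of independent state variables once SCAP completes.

2  (C1, I1 all integral)

#5 stroke→Sf1  (Sf1 (Sf) sets flow on bond)
#2 stroke→I1  (I1 outputs flow p/I1)
#0 stroke→J1  (closing 0-jn rule on J1)
#1 stroke→J2  (common-f at J2 fixed by 0)
#4 stroke→J2  (common-f at J2 fixed by 0)
#3 stroke→J3  (closing 0-jn rule on J3)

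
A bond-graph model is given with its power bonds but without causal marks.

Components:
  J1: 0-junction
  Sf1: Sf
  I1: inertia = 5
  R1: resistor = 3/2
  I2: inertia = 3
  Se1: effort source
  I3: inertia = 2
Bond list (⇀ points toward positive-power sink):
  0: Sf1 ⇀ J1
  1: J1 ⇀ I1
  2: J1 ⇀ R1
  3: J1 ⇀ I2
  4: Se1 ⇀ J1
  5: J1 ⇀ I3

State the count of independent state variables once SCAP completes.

3  (I1, I2, I3 all integral)

#0 stroke→Sf1  (Sf1 (Sf) sets flow on bond)
#4 stroke→J1  (Se1 fixes effort; stroke away)
#1 stroke→I1  (common-e at J1 fixed by 4)
#2 stroke→R1  (J1 effort already set via bond 4)
#3 stroke→I2  (J1 effort already set via bond 4)
#5 stroke→I3  (J1: bond 4 brought effort, rest push out)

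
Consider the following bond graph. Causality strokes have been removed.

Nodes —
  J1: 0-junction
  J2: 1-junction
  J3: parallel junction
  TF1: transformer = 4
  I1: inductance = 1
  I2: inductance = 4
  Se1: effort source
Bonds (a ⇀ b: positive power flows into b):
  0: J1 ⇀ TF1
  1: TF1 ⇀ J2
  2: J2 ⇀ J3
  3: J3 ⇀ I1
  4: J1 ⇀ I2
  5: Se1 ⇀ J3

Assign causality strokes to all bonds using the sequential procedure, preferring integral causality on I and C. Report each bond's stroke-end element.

bond 0 |J1
bond 1 |TF1
bond 2 |J2
bond 3 |I1
bond 4 |I2
bond 5 |J3

b5 stroke→J3  (Se1 fixes effort; stroke away)
b2 stroke→J2  (0-jn J3 has e-setter on 5)
b3 stroke→I1  (common-e at J3 fixed by 5)
b1 stroke→TF1  (closing 1-jn rule on J2)
b0 stroke→J1  (through TF1, causality passes straight; one stroke at TF1)
b4 stroke→I2  (J1 effort already set via bond 0)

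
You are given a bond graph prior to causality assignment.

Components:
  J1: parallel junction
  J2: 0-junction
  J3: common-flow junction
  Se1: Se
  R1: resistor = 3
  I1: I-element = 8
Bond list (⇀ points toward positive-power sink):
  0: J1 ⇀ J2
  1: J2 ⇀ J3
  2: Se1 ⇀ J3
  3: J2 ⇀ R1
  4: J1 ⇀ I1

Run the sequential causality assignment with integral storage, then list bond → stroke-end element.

b2 stroke→J3  (Se1 (Se) sets effort on bond)
b1 stroke→J2  (J3 needs exactly one f-in)
b0 stroke→J1  (common-e at J2 fixed by 1)
b3 stroke→R1  (J2 effort already set via bond 1)
b4 stroke→I1  (common-e at J1 fixed by 0)

bond 0 →J1
bond 1 →J2
bond 2 →J3
bond 3 →R1
bond 4 →I1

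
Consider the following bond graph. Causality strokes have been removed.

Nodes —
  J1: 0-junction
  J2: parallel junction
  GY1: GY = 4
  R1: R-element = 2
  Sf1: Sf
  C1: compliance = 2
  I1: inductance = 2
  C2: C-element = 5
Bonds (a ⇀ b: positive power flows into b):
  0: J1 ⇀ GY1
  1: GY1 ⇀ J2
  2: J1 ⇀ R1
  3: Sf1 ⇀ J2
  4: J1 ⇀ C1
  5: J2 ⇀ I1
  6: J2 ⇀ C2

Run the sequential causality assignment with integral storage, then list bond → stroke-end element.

b0 →GY1
b1 →GY1
b2 →R1
b3 →Sf1
b4 →J1
b5 →I1
b6 →J2

#3 stroke→Sf1  (Sf1 (Sf) sets flow on bond)
#4 stroke→J1  (C1 integral (e out))
#0 stroke→GY1  (J1: bond 4 brought effort, rest push out)
#2 stroke→R1  (J1 effort already set via bond 4)
#1 stroke→GY1  (GY1 both-in/both-out from 0)
#5 stroke→I1  (I1: I, integral causality)
#6 stroke→J2  (only one effort-in slot at J2)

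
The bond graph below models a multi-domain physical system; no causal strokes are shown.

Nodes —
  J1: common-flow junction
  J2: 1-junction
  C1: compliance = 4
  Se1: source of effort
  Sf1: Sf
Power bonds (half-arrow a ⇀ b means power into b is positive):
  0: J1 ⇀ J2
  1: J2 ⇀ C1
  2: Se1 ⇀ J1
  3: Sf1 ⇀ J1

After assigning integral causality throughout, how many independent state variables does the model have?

#2 |J1  (Se1 fixes effort; stroke away)
#3 |Sf1  (Sf1 (Sf) sets flow on bond)
#0 |J1  (J1 flow already set via bond 3)
#1 |J2  (J2: bond 0 brought flow, rest push out)

1  (C1 all integral)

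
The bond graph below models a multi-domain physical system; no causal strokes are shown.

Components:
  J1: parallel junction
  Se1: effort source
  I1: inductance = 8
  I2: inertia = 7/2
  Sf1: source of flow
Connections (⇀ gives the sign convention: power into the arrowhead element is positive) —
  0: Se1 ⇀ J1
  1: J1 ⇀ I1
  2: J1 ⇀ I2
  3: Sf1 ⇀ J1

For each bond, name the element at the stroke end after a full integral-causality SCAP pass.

#0 |J1  (Se1 (Se) sets effort on bond)
#3 |Sf1  (Sf1 fixes flow; stroke at Sf1)
#1 |I1  (J1: bond 0 brought effort, rest push out)
#2 |I2  (0-jn J1 has e-setter on 0)

#0 stroke at J1
#1 stroke at I1
#2 stroke at I2
#3 stroke at Sf1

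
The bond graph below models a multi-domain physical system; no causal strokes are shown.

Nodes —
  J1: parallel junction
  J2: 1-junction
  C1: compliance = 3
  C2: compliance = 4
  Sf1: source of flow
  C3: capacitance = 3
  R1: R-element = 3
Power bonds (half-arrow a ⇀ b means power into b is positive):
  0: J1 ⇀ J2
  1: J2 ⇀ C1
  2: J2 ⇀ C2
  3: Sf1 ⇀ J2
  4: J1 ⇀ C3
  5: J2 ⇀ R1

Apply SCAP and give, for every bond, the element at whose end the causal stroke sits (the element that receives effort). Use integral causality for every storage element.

β0 stroke at J2
β1 stroke at J2
β2 stroke at J2
β3 stroke at Sf1
β4 stroke at J1
β5 stroke at J2

β3 stroke at Sf1  (source Sf1 imposes f)
β0 stroke at J2  (common-f at J2 fixed by 3)
β1 stroke at J2  (J2: bond 3 brought flow, rest push out)
β2 stroke at J2  (J2 flow already set via bond 3)
β5 stroke at J2  (J2: bond 3 brought flow, rest push out)
β4 stroke at J1  (closing 0-jn rule on J1)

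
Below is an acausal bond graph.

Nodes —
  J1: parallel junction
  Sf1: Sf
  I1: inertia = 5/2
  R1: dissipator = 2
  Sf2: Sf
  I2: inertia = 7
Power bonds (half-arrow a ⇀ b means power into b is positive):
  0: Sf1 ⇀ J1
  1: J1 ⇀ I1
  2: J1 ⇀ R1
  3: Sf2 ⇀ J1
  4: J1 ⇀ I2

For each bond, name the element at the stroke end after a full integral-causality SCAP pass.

b0 stroke→Sf1  (Sf1: flow source, stroke at near end)
b3 stroke→Sf2  (Sf2 fixes flow; stroke at Sf2)
b1 stroke→I1  (I1 outputs flow p/I1)
b4 stroke→I2  (I2: I, integral causality)
b2 stroke→J1  (J1: last free bond brings effort in)

b0 stroke→Sf1
b1 stroke→I1
b2 stroke→J1
b3 stroke→Sf2
b4 stroke→I2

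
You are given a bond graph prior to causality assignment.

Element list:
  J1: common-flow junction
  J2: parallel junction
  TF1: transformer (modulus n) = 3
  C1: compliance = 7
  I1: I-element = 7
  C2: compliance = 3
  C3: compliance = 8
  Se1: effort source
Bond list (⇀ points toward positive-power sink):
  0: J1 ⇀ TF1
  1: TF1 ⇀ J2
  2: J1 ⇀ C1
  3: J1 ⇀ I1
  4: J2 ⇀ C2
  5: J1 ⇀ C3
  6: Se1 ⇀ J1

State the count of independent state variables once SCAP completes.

4  (C1, C2, C3, I1 all integral)

b6 stroke at J1  (Se1 (Se) sets effort on bond)
b2 stroke at J1  (prefer integral on C1)
b3 stroke at I1  (I1: I, integral causality)
b0 stroke at J1  (J1: bond 3 brought flow, rest push out)
b5 stroke at J1  (J1 flow already set via bond 3)
b1 stroke at TF1  (TF1: transformer flips bond 0)
b4 stroke at J2  (closing 0-jn rule on J2)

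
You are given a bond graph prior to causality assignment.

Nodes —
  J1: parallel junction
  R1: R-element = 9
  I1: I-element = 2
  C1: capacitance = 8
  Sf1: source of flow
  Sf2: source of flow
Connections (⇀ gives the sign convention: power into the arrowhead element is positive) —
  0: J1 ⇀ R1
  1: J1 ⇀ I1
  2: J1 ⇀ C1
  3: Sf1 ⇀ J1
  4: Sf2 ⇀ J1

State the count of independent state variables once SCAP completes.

b3 |Sf1  (Sf1: flow source, stroke at near end)
b4 |Sf2  (Sf2 (Sf) sets flow on bond)
b1 |I1  (prefer integral on I1)
b2 |J1  (C1 outputs effort q/C1)
b0 |R1  (J1: bond 2 brought effort, rest push out)

2  (C1, I1 all integral)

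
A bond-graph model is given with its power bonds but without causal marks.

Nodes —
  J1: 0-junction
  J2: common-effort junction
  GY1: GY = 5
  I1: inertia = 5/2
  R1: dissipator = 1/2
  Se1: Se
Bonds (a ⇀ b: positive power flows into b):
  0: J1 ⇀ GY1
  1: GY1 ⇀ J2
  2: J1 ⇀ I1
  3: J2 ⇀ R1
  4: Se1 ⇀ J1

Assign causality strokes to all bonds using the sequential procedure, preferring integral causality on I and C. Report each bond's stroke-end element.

β4 →J1  (Se1 (Se) sets effort on bond)
β0 →GY1  (0-jn J1 has e-setter on 4)
β2 →I1  (common-e at J1 fixed by 4)
β1 →GY1  (through GY1, causality inverts; strokes same side of GY1)
β3 →J2  (only one effort-in slot at J2)

#0 stroke→GY1
#1 stroke→GY1
#2 stroke→I1
#3 stroke→J2
#4 stroke→J1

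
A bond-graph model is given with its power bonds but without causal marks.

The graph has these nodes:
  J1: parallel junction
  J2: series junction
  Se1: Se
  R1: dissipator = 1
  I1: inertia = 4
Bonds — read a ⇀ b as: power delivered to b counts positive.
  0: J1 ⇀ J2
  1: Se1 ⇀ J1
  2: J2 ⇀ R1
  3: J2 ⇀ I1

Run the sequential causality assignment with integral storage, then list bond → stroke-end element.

b1 stroke at J1  (source Se1 imposes e)
b0 stroke at J2  (J1: bond 1 brought effort, rest push out)
b3 stroke at I1  (I1 integral (f out))
b2 stroke at J2  (J2: bond 3 brought flow, rest push out)

b0 →J2
b1 →J1
b2 →J2
b3 →I1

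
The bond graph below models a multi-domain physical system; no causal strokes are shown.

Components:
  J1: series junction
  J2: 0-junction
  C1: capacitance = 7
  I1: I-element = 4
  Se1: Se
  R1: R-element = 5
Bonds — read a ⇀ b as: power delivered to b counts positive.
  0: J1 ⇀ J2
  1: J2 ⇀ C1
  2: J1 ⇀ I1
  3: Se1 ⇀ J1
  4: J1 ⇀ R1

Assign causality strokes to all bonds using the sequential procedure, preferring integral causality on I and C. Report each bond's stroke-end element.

#0 |J1
#1 |J2
#2 |I1
#3 |J1
#4 |J1

b3 |J1  (Se1 fixes effort; stroke away)
b1 |J2  (prefer integral on C1)
b0 |J1  (common-e at J2 fixed by 1)
b2 |I1  (I1: I, integral causality)
b4 |J1  (common-f at J1 fixed by 2)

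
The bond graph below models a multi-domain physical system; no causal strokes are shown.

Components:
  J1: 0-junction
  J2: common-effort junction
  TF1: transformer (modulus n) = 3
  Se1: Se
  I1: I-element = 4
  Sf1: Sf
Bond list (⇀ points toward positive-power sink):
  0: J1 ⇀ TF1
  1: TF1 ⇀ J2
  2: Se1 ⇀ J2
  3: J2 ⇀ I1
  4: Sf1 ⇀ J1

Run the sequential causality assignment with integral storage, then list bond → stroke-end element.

bond 0 stroke→J1
bond 1 stroke→TF1
bond 2 stroke→J2
bond 3 stroke→I1
bond 4 stroke→Sf1

b2 →J2  (source Se1 imposes e)
b4 →Sf1  (source Sf1 imposes f)
b0 →J1  (closing 0-jn rule on J1)
b1 →TF1  (common-e at J2 fixed by 2)
b3 →I1  (J2 effort already set via bond 2)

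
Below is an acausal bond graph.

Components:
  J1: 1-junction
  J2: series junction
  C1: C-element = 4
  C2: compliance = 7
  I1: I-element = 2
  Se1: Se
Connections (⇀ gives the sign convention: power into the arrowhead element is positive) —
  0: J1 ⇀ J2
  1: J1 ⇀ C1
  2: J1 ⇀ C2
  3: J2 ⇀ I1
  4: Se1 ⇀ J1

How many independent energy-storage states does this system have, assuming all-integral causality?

3  (C1, C2, I1 all integral)

β4 |J1  (Se1: effort source, stroke at far end)
β1 |J1  (prefer integral on C1)
β2 |J1  (C2 integral (e out))
β0 |J2  (J1: last free bond brings flow in)
β3 |I1  (only one flow-in slot at J2)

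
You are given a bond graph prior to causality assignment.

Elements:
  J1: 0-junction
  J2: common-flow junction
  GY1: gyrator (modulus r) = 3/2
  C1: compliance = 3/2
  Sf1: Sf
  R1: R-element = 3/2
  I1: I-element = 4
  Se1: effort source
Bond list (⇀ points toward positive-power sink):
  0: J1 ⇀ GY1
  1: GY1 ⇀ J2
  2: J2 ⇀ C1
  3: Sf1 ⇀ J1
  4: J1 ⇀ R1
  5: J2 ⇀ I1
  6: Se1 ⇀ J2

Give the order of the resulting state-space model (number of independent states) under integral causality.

2  (C1, I1 all integral)

bond 3 stroke at Sf1  (Sf1: flow source, stroke at near end)
bond 6 stroke at J2  (Se1: effort source, stroke at far end)
bond 2 stroke at J2  (prefer integral on C1)
bond 5 stroke at I1  (I1 integral (f out))
bond 1 stroke at J2  (common-f at J2 fixed by 5)
bond 0 stroke at J1  (GY GY1: same side as bond 1)
bond 4 stroke at R1  (0-jn J1 has e-setter on 0)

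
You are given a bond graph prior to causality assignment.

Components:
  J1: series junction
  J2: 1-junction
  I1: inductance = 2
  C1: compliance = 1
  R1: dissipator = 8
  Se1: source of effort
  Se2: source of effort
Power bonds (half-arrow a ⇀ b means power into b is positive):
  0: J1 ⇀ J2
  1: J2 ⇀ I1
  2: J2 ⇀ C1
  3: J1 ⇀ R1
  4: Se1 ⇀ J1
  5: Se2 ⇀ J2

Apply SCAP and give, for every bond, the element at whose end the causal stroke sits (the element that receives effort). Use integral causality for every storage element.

b4 stroke at J1  (source Se1 imposes e)
b5 stroke at J2  (Se2 fixes effort; stroke away)
b1 stroke at I1  (I1 integral (f out))
b0 stroke at J2  (J2: bond 1 brought flow, rest push out)
b2 stroke at J2  (1-jn J2 has f-setter on 1)
b3 stroke at J1  (common-f at J1 fixed by 0)

β0 stroke→J2
β1 stroke→I1
β2 stroke→J2
β3 stroke→J1
β4 stroke→J1
β5 stroke→J2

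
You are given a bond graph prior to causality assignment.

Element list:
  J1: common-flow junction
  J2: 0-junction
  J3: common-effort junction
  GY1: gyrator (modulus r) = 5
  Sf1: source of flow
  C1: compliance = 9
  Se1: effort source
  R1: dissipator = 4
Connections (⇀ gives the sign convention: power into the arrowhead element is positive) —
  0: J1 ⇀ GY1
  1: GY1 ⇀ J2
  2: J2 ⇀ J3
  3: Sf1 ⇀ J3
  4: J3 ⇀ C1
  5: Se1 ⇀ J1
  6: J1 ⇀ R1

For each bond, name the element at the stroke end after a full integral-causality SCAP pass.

#3 stroke at Sf1  (Sf1 fixes flow; stroke at Sf1)
#5 stroke at J1  (Se1 (Se) sets effort on bond)
#4 stroke at J3  (C1 integral (e out))
#2 stroke at J2  (common-e at J3 fixed by 4)
#1 stroke at GY1  (common-e at J2 fixed by 2)
#0 stroke at GY1  (through GY1, causality inverts; strokes same side of GY1)
#6 stroke at J1  (J1: bond 0 brought flow, rest push out)

#0 stroke at GY1
#1 stroke at GY1
#2 stroke at J2
#3 stroke at Sf1
#4 stroke at J3
#5 stroke at J1
#6 stroke at J1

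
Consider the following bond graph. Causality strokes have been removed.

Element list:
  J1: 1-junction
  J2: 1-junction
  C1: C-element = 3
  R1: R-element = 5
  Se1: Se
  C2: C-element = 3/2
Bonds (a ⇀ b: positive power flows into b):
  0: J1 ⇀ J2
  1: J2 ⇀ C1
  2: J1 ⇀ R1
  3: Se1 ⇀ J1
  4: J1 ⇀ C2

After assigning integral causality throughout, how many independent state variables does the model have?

2  (C1, C2 all integral)

#3 stroke at J1  (Se1: effort source, stroke at far end)
#1 stroke at J2  (C1: C, integral causality)
#0 stroke at J1  (closing 1-jn rule on J2)
#4 stroke at J1  (prefer integral on C2)
#2 stroke at R1  (J1 needs exactly one f-in)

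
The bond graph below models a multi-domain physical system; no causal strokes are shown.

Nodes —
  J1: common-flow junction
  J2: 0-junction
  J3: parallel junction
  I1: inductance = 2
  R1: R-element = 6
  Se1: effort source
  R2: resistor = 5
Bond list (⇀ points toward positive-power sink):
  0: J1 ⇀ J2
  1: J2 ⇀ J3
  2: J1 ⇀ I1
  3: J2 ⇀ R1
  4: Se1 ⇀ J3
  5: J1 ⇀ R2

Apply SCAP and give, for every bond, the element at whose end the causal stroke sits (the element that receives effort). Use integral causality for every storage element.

#4 |J3  (source Se1 imposes e)
#1 |J2  (common-e at J3 fixed by 4)
#0 |J1  (0-jn J2 has e-setter on 1)
#3 |R1  (J2 effort already set via bond 1)
#2 |I1  (I1 outputs flow p/I1)
#5 |J1  (common-f at J1 fixed by 2)

β0 stroke at J1
β1 stroke at J2
β2 stroke at I1
β3 stroke at R1
β4 stroke at J3
β5 stroke at J1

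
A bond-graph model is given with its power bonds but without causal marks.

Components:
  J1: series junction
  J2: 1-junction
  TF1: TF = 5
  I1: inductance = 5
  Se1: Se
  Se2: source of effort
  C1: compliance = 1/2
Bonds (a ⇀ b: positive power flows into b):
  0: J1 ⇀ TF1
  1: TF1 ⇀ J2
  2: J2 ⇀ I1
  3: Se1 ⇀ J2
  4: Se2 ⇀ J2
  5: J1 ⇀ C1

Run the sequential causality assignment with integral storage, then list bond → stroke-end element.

β3 |J2  (source Se1 imposes e)
β4 |J2  (Se2: effort source, stroke at far end)
β2 |I1  (I1 outputs flow p/I1)
β1 |J2  (J2: bond 2 brought flow, rest push out)
β0 |TF1  (through TF1, causality passes straight; one stroke at TF1)
β5 |J1  (common-f at J1 fixed by 0)

#0 →TF1
#1 →J2
#2 →I1
#3 →J2
#4 →J2
#5 →J1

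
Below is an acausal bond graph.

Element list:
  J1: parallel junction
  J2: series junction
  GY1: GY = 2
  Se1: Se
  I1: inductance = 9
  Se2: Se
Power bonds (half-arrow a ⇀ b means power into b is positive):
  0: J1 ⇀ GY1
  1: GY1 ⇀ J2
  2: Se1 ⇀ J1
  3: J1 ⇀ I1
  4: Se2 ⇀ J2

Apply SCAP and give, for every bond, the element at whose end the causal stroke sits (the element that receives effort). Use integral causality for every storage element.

b2 stroke at J1  (Se1: effort source, stroke at far end)
b4 stroke at J2  (Se2: effort source, stroke at far end)
b0 stroke at GY1  (J1 effort already set via bond 2)
b3 stroke at I1  (J1: bond 2 brought effort, rest push out)
b1 stroke at GY1  (J2: last free bond brings flow in)

β0 →GY1
β1 →GY1
β2 →J1
β3 →I1
β4 →J2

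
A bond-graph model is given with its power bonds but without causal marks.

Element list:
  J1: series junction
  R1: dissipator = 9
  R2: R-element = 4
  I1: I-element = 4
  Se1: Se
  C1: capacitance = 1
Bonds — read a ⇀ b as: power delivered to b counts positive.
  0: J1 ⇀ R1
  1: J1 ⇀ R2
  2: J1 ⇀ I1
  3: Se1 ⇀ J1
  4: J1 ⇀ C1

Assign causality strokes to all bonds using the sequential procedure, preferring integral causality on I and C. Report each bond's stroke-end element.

β3 →J1  (Se1 (Se) sets effort on bond)
β2 →I1  (I1: I, integral causality)
β0 →J1  (common-f at J1 fixed by 2)
β1 →J1  (1-jn J1 has f-setter on 2)
β4 →J1  (common-f at J1 fixed by 2)

bond 0 stroke→J1
bond 1 stroke→J1
bond 2 stroke→I1
bond 3 stroke→J1
bond 4 stroke→J1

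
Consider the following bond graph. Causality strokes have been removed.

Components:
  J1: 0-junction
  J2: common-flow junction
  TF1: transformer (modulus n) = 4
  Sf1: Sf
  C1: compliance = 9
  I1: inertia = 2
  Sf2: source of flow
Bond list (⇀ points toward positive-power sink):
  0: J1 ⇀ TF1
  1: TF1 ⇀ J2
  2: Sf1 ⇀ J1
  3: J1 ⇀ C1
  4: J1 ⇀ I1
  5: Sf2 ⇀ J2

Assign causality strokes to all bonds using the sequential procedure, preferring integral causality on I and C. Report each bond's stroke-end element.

b2 →Sf1  (Sf1 fixes flow; stroke at Sf1)
b5 →Sf2  (source Sf2 imposes f)
b1 →J2  (common-f at J2 fixed by 5)
b0 →TF1  (through TF1, causality passes straight; one stroke at TF1)
b3 →J1  (C1 integral (e out))
b4 →I1  (common-e at J1 fixed by 3)

#0 →TF1
#1 →J2
#2 →Sf1
#3 →J1
#4 →I1
#5 →Sf2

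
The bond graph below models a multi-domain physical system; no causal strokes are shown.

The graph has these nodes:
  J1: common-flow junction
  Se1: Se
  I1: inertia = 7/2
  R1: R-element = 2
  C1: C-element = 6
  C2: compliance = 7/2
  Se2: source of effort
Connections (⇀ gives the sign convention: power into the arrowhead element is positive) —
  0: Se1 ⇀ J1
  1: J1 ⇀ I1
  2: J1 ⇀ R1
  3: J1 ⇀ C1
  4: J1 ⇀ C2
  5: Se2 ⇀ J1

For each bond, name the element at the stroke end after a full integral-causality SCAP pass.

b0 |J1  (Se1 fixes effort; stroke away)
b5 |J1  (source Se2 imposes e)
b1 |I1  (I1 integral (f out))
b2 |J1  (J1 flow already set via bond 1)
b3 |J1  (1-jn J1 has f-setter on 1)
b4 |J1  (J1: bond 1 brought flow, rest push out)

b0 stroke→J1
b1 stroke→I1
b2 stroke→J1
b3 stroke→J1
b4 stroke→J1
b5 stroke→J1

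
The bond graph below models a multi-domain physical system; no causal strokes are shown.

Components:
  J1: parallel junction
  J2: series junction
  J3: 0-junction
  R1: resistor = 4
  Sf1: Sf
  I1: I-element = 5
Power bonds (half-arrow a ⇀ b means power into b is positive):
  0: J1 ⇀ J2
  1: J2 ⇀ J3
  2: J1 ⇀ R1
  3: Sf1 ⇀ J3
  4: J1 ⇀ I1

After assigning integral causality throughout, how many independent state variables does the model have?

β3 →Sf1  (Sf1 fixes flow; stroke at Sf1)
β1 →J3  (only one effort-in slot at J3)
β0 →J2  (common-f at J2 fixed by 1)
β4 →I1  (prefer integral on I1)
β2 →J1  (closing 0-jn rule on J1)

1  (I1 all integral)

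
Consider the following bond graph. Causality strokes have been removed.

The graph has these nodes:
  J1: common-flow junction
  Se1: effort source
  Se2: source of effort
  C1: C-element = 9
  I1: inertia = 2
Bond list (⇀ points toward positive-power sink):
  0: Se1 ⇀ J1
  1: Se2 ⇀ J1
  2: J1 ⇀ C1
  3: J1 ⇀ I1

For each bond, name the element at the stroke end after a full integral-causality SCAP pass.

bond 0 →J1  (Se1: effort source, stroke at far end)
bond 1 →J1  (Se2 (Se) sets effort on bond)
bond 2 →J1  (C1 outputs effort q/C1)
bond 3 →I1  (J1: last free bond brings flow in)

#0 stroke at J1
#1 stroke at J1
#2 stroke at J1
#3 stroke at I1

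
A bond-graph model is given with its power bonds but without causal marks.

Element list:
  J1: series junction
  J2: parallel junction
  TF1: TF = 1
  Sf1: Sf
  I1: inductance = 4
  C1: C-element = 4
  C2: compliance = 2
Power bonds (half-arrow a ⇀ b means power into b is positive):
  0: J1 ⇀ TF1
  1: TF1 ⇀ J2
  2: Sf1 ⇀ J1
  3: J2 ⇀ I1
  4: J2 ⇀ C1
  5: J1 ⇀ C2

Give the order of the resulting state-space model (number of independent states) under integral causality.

bond 2 →Sf1  (Sf1 fixes flow; stroke at Sf1)
bond 0 →J1  (common-f at J1 fixed by 2)
bond 5 →J1  (1-jn J1 has f-setter on 2)
bond 1 →TF1  (TF1: transformer flips bond 0)
bond 3 →I1  (I1: I, integral causality)
bond 4 →J2  (J2 needs exactly one e-in)

3  (C1, C2, I1 all integral)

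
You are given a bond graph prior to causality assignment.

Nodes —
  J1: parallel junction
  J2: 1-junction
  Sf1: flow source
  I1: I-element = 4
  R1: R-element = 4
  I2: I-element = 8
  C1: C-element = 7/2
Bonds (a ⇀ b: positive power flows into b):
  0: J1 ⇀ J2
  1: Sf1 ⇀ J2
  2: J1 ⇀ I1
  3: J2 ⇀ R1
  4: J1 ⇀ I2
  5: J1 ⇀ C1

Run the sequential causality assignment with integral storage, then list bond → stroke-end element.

#0 →J2
#1 →Sf1
#2 →I1
#3 →J2
#4 →I2
#5 →J1

bond 1 stroke at Sf1  (Sf1: flow source, stroke at near end)
bond 0 stroke at J2  (J2: bond 1 brought flow, rest push out)
bond 3 stroke at J2  (1-jn J2 has f-setter on 1)
bond 2 stroke at I1  (I1 integral (f out))
bond 4 stroke at I2  (prefer integral on I2)
bond 5 stroke at J1  (only one effort-in slot at J1)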